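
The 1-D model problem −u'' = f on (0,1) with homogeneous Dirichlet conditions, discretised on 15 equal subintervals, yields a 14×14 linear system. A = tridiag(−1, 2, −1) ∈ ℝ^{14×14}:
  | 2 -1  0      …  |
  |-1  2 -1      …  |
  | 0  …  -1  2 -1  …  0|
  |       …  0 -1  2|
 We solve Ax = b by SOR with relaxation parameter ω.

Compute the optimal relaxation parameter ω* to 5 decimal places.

[ρ_J] n=14: ρ(B_J) = cos(π/(n+1)) = cos(π/15) = 0.97815.
1 − cos²(π/15) = sin²(π/15) ⇒ √(1−ρ_J²) = sin(π/15) = 0.207912.
ω* = 2/(1+0.207912) = 1.65575
ρ(B_{ω*}) = ω*−1 = 0.65575

ω* = 1.65575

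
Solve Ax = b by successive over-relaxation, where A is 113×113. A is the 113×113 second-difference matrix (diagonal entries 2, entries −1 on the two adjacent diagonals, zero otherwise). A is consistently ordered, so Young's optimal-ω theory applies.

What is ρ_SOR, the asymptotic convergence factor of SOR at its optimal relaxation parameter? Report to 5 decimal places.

ρ_SOR = 0.94637

spectrum of D⁻¹(L+U) = {cos(kπ/114) : 1≤k≤113}; ρ_J = cos(π/114) = 0.99962.
1 − cos²(π/114) = sin²(π/114) ⇒ √(1−ρ_J²) = sin(π/114) = 0.027554.
So ω* = 2/1.027554 = 1.94637 (Young).
ρ_SOR = ω* − 1 ≈ 0.94637.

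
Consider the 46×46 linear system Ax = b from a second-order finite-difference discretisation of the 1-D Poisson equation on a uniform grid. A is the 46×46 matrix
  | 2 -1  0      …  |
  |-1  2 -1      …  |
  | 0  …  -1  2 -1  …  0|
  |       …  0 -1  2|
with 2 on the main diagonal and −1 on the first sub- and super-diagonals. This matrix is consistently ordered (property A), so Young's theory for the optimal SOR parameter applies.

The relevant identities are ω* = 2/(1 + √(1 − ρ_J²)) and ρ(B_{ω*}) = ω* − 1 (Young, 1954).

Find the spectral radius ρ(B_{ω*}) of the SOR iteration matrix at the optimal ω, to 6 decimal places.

ρ_SOR = 0.874779

[ρ_J] n=46: ρ(B_J) = cos(π/(n+1)) = cos(π/47) = 0.997767.
root = sin(π/47) = 0.0667926  (since 1−cos² = sin²).
ω* = 2 / (1 + 0.0667926) = 2 / 1.0667926 ≈ 1.874779.
Hence ρ(B_{ω*}) = 1.874779 − 1 = 0.874779.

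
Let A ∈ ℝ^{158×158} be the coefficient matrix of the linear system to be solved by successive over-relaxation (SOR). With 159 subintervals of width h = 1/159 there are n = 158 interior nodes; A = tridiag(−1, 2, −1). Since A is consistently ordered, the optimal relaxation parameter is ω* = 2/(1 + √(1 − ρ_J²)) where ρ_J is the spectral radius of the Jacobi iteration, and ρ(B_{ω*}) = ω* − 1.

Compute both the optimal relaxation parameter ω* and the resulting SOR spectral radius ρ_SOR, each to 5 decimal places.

B_J for the 158×158 system has eigenvalues cos(kπ/159); ρ_J = cos(π/159) = 0.99980.
√(1 − cos²(π/159)) = sin(π/159) ≈ 0.019757.
[ω*] 2 ÷ (1 + 0.019757) = 2 ÷ 1.019757 = 1.96125.
ρ_SOR = ω* − 1 = 1.96125 − 1 = 0.96125.

ω* = 1.96125, ρ_SOR = 0.96125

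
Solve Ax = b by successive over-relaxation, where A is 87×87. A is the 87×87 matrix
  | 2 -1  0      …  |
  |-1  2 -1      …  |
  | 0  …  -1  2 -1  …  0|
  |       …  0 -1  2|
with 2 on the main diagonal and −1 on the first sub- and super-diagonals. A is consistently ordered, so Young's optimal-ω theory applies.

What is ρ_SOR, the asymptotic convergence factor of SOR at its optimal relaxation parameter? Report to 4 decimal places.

ρ_SOR = 0.9311

ρ_J = max_k |cos(kπ/88)| = cos(π/88) = 0.9994
1 − cos²(π/88) = sin²(π/88) ⇒ √(1−ρ_J²) = sin(π/88) = 0.03569.
ω* = 2/(1 + 0.03569) = 2/1.03569 = 1.9311.
ρ_SOR = ω* − 1 = 1.9311 − 1 = 0.9311.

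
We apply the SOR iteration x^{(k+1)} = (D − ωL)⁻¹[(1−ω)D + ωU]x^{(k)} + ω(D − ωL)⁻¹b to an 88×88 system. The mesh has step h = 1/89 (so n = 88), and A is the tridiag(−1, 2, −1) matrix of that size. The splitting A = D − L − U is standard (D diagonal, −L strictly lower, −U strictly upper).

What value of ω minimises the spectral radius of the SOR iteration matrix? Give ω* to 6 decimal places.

ω* = 1.931823

B_J for the 88×88 system has eigenvalues cos(kπ/89); ρ_J = cos(π/89) = 0.999377.
√(1 − cos²(π/89)) = sin(π/89) ≈ 0.0352915.
ω* = 2/(1+0.0352915) = 1.931823
and ρ(B_{ω*}) = 1.931823 − 1 = 0.931823.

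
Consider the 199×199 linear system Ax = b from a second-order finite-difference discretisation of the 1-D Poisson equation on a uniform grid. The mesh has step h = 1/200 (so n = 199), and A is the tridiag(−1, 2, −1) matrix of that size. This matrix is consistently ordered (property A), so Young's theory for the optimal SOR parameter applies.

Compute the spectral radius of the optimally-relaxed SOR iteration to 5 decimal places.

ρ_SOR = 0.96907

[ρ_J] n=199: ρ(B_J) = cos(π/(n+1)) = cos(π/200) = 0.99988.
1 − cos²(π/200) = sin²(π/200) ⇒ √(1−ρ_J²) = sin(π/200) = 0.015707.
ω* = 2/(1+0.015707) = 1.96907
ρ(B_{ω*}) = ω*−1 = 0.96907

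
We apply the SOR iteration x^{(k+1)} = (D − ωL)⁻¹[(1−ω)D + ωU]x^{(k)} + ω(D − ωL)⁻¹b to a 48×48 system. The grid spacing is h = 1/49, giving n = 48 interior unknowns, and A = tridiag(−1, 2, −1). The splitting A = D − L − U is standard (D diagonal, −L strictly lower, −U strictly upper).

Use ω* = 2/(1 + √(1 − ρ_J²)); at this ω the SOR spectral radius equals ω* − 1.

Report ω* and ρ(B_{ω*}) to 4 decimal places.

½·tridiag(1,0,1) at n=48: λ_k = cos(kπ/49); max |λ| at k=1 ⇒ ρ_J = cos(π/49) ≈ 0.9979.
√(1−ρ_J²) simplifies to sin(π/49) = 0.06407.
[ω*] 2 ÷ (1 + 0.06407) = 2 ÷ 1.06407 = 1.8796.
At ω = 1.8796 every |λ(B_ω)| = ω−1, so ρ_SOR = 0.8796.

ω* = 1.8796, ρ_SOR = 0.8796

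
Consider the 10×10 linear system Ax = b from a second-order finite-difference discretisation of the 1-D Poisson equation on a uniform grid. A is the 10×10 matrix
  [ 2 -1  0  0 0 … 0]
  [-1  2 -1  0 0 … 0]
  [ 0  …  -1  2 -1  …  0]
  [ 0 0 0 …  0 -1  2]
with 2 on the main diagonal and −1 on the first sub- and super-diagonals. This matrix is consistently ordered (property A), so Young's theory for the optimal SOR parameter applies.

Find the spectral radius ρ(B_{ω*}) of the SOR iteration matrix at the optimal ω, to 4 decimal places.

[ρ_J] n=10: ρ(B_J) = cos(π/(n+1)) = cos(π/11) = 0.9595.
√(1−ρ_J²) = |sin(π/11)| = 0.28173
Young: ω* = 2/(1+√(1−ρ_J²)) = 2/(1+0.28173) = 2/1.28173 = 1.5604.
Hence ρ(B_{ω*}) = 1.5604 − 1 = 0.5604.

ρ_SOR = 0.5604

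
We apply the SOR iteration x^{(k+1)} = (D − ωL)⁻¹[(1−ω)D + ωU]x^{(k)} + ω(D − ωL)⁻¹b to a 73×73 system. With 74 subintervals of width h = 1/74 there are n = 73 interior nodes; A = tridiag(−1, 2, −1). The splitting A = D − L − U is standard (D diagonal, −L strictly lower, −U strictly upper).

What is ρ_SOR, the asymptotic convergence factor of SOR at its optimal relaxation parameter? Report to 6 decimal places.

spectrum of D⁻¹(L+U) = {cos(kπ/74) : 1≤k≤73}; ρ_J = cos(π/74) = 0.999099.
√(1−ρ_J²) simplifies to sin(π/74) = 0.0424412.
Young: ω* = 2/(1+√(1−ρ_J²)) = 2/(1+0.0424412) = 2/1.0424412 = 1.918573.
ρ_SOR = ω* − 1 = 1.918573 − 1 = 0.918573.

ρ_SOR = 0.918573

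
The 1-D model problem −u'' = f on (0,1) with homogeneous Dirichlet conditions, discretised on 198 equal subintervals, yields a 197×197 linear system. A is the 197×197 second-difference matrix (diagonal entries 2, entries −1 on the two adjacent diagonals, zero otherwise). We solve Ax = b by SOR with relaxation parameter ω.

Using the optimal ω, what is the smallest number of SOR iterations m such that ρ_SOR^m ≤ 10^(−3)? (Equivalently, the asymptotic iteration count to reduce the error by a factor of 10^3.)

m = 218

½·tridiag(1,0,1) at n=197: λ_k = cos(kπ/198); max |λ| at k=1 ⇒ ρ_J = cos(π/198) ≈ 0.9998741.
√(1 − cos²(π/198)) = sin(π/198) ≈ 0.0158660.
Young: ω* = 2/(1+√(1−ρ_J²)) = 2/(1+0.0158660) = 2/1.0158660 = 1.9687636.
and ρ(B_{ω*}) = 1.9687636 − 1 = 0.9687636.
Need (0.9687636)^m ≤ 10^(−3): m ≥ 3·ln10/|ln 0.9687636| = 6.90776/0.0317347 = 217.672 ⇒ m = 218.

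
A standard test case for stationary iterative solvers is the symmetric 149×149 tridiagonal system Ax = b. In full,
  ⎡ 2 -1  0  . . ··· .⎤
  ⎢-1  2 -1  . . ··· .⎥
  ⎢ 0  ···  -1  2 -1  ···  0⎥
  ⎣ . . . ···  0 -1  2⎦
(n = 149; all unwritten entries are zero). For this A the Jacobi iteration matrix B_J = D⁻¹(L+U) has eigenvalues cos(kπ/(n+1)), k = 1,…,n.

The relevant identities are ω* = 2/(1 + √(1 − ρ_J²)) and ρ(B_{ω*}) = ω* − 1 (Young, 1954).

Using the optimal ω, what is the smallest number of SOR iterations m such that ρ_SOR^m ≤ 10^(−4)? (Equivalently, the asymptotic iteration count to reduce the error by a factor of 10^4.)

m = 220

With n=149, ρ(Jacobi) = cos(π/150) = 0.9997807.
1 − cos²(π/150) = sin²(π/150) ⇒ √(1−ρ_J²) = sin(π/150) = 0.0209424.
So ω* = 2/1.0209424 = 1.9589744 (Young).
and ρ(B_{ω*}) = 1.9589744 − 1 = 0.9589744.
m ≥ 4·ln10 / (−ln 0.9589744) = 219.865; smallest integer m = 220.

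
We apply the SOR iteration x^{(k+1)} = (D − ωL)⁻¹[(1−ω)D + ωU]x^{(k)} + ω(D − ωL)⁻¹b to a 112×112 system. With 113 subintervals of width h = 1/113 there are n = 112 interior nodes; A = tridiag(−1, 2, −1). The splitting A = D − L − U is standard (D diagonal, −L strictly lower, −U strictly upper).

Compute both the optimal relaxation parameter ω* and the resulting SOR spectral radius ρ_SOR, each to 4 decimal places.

ρ_J = max_k |cos(kπ/113)| = cos(π/113) = 0.9996
√(1−ρ_J²) simplifies to sin(π/113) = 0.02780.
ω* = 2 / (1 + 0.02780) = 2 / 1.02780 ≈ 1.9459.
ρ_SOR = ω* − 1 ≈ 0.9459.

ω* = 1.9459, ρ_SOR = 0.9459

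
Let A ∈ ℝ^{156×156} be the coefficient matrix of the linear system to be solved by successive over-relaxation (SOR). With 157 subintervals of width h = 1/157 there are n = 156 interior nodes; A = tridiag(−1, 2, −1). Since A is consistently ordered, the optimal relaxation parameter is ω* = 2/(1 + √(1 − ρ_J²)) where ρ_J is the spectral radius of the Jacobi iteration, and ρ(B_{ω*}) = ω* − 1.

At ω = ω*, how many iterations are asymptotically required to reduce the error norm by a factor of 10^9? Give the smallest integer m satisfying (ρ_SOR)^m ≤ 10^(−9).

m = 518

B_J for the 156×156 system has eigenvalues cos(kπ/157); ρ_J = cos(π/157) = 0.9997998.
√(1 − cos²(π/157)) = sin(π/157) ≈ 0.0200088.
Young: ω* = 2/(1+√(1−ρ_J²)) = 2/(1+0.0200088) = 2/1.0200088 = 1.9607674.
ρ_SOR = ω* − 1 ≈ 0.9607674.
Need (0.9607674)^m ≤ 10^(−9): m ≥ 9·ln10/|ln 0.9607674| = 20.7233/0.0400229 = 517.786 ⇒ m = 518.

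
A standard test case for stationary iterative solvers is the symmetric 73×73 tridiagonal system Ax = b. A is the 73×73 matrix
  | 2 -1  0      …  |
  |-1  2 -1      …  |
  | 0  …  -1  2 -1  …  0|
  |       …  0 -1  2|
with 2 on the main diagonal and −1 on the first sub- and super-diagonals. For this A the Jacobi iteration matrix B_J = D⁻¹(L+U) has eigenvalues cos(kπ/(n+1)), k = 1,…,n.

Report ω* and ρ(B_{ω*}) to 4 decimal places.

½·tridiag(1,0,1) at n=73: λ_k = cos(kπ/74); max |λ| at k=1 ⇒ ρ_J = cos(π/74) ≈ 0.9991.
1 − cos²(π/74) = sin²(π/74) ⇒ √(1−ρ_J²) = sin(π/74) = 0.04244.
ω* = 2/(1+0.04244) = 1.9186
ρ_SOR = ω* − 1 ≈ 0.9186.

ω* = 1.9186, ρ_SOR = 0.9186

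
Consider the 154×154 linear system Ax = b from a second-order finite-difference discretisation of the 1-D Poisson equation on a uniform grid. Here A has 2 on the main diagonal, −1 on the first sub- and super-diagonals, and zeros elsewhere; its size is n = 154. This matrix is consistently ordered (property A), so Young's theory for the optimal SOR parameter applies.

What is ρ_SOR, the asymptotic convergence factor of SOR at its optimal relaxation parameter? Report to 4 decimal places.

With n=154, ρ(Jacobi) = cos(π/155) = 0.9998.
root = sin(π/155) = 0.02027  (since 1−cos² = sin²).
[ω*] 2 ÷ (1 + 0.02027) = 2 ÷ 1.02027 = 1.9603.
ρ(B_{ω*}) = ω*−1 = 0.9603

ρ_SOR = 0.9603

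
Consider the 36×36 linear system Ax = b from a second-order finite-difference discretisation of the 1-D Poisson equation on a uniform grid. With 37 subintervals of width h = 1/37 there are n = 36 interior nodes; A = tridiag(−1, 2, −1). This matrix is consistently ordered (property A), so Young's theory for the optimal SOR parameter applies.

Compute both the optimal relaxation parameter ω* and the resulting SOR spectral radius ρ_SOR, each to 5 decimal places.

ω* = 1.84365, ρ_SOR = 0.84365

With n=36, ρ(Jacobi) = cos(π/37) = 0.99640.
root = sin(π/37) = 0.084806  (since 1−cos² = sin²).
ω* = 2/(1 + 0.084806) = 2/1.084806 = 1.84365.
[ρ_SOR] ω* − 1 = 0.84365.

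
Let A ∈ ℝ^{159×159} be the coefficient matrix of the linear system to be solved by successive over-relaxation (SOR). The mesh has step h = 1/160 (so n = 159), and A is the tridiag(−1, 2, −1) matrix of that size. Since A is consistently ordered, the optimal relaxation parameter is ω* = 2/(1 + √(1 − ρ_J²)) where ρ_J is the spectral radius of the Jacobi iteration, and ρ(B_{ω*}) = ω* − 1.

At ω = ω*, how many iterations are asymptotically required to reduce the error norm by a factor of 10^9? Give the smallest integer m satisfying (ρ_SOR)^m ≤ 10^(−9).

m = 528

With n=159, ρ(Jacobi) = cos(π/160) = 0.9998072.
√(1 − cos²(π/160)) = sin(π/160) ≈ 0.0196337.
ω* = 2/(1 + 0.0196337) = 2/1.0196337 = 1.9614887.
and ρ(B_{ω*}) = 1.9614887 − 1 = 0.9614887.
For 9 digits: m = 9·ln10 / (−ln 0.9614887) = 20.7233/0.0392725 = 527.680; round up → m = 528.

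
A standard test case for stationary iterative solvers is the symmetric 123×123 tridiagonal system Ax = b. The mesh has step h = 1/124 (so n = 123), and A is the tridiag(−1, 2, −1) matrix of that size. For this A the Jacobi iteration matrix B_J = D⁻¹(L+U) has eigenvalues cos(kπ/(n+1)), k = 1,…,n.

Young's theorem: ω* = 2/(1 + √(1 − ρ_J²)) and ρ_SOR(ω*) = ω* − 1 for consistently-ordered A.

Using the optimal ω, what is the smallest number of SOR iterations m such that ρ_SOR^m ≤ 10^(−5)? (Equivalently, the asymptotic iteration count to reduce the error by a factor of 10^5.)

½·tridiag(1,0,1) at n=123: λ_k = cos(kπ/124); max |λ| at k=1 ⇒ ρ_J = cos(π/124) ≈ 0.9996791.
1 − cos²(π/124) = sin²(π/124) ⇒ √(1−ρ_J²) = sin(π/124) = 0.0253327.
ω* = 2/(1 + 0.0253327) = 2/1.0253327 = 1.9505864.
[ρ_SOR] ω* − 1 = 0.9505864.
5·ln10 = 11.5129; −ln(0.9505864) = 0.0506762; m = ⌈11.5129/0.0506762⌉ = ⌈227.186⌉ = 228.

m = 228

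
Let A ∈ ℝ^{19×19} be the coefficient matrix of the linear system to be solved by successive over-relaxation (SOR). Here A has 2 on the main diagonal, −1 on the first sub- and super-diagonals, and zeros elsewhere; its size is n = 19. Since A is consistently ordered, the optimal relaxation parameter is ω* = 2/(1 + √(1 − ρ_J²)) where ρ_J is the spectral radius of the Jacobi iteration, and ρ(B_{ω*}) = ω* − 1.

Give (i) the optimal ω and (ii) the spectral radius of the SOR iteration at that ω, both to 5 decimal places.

ρ_J = max_k |cos(kπ/20)| = cos(π/20) = 0.98769
1 − cos²(π/20) = sin²(π/20) ⇒ √(1−ρ_J²) = sin(π/20) = 0.156434.
ω* = 2 / (1 + 0.156434) = 2 / 1.156434 ≈ 1.72945.
and ρ(B_{ω*}) = 1.72945 − 1 = 0.72945.

ω* = 1.72945, ρ_SOR = 0.72945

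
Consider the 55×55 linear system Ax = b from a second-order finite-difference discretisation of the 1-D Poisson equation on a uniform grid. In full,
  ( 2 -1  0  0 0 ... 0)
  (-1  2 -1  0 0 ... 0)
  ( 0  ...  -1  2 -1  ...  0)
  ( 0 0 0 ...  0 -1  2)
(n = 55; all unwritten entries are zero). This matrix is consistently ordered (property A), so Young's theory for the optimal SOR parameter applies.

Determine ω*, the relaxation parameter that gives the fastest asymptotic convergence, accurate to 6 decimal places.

ρ_J = max_k |cos(kπ/56)| = cos(π/56) = 0.998427
√(1−ρ_J²) simplifies to sin(π/56) = 0.0560704.
[ω*] 2 ÷ (1 + 0.0560704) = 2 ÷ 1.0560704 = 1.893813.
ρ(B_{ω*}) = ω*−1 = 0.893813

ω* = 1.893813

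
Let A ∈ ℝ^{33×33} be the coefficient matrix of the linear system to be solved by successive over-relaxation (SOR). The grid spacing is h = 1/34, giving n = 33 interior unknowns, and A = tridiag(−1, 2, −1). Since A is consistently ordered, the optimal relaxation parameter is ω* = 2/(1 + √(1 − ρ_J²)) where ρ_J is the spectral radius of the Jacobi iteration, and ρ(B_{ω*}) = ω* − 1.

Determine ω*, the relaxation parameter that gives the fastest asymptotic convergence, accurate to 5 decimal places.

[ρ_J] n=33: ρ(B_J) = cos(π/(n+1)) = cos(π/34) = 0.99573.
√(1 − cos²(π/34)) = sin(π/34) ≈ 0.092268.
[ω*] 2 ÷ (1 + 0.092268) = 2 ÷ 1.092268 = 1.83105.
At ω = 1.83105 every |λ(B_ω)| = ω−1, so ρ_SOR = 0.83105.

ω* = 1.83105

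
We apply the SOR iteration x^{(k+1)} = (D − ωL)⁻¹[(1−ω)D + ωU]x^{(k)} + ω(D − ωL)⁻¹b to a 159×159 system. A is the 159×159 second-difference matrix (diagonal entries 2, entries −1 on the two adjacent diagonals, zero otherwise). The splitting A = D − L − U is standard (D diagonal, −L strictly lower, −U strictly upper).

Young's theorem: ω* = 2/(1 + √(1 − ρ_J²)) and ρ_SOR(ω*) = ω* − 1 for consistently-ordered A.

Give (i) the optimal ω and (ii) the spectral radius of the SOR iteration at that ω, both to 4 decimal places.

[ρ_J] n=159: ρ(B_J) = cos(π/(n+1)) = cos(π/160) = 0.9998.
1 − cos²(π/160) = sin²(π/160) ⇒ √(1−ρ_J²) = sin(π/160) = 0.01963.
Young: ω* = 2/(1+√(1−ρ_J²)) = 2/(1+0.01963) = 2/1.01963 = 1.9615.
[ρ_SOR] ω* − 1 = 0.9615.

ω* = 1.9615, ρ_SOR = 0.9615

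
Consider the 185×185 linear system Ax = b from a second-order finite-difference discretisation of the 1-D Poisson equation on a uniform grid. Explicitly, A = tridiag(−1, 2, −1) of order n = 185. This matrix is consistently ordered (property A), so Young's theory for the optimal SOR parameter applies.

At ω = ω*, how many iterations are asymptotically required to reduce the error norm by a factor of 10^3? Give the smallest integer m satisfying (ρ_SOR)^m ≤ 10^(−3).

m = 205

spectrum of D⁻¹(L+U) = {cos(kπ/186) : 1≤k≤185}; ρ_J = cos(π/186) = 0.9998574.
√(1−ρ_J²) = |sin(π/186)| = 0.0168895
ω* = 2 / (1 + 0.0168895) = 2 / 1.0168895 ≈ 1.9667820.
and ρ(B_{ω*}) = 1.9667820 − 1 = 0.9667820.
m ≥ 3·ln10 / (−ln 0.9667820) = 204.479; smallest integer m = 205.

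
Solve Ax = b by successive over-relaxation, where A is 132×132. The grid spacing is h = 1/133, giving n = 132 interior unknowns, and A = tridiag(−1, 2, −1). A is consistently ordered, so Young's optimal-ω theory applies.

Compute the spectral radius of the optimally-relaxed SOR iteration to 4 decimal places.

½·tridiag(1,0,1) at n=132: λ_k = cos(kπ/133); max |λ| at k=1 ⇒ ρ_J = cos(π/133) ≈ 0.9997.
√(1 − cos²(π/133)) = sin(π/133) ≈ 0.02362.
ω* = 2/(1+0.02362) = 1.9539
ρ_SOR = ω* − 1 = 1.9539 − 1 = 0.9539.

ρ_SOR = 0.9539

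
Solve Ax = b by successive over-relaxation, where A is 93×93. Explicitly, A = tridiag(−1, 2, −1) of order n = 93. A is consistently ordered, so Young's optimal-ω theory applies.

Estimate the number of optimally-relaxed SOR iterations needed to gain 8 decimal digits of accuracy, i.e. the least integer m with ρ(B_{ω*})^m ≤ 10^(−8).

n=93: λ(B_J) = 1 − λ(A)/2 = cos(kπ/94); k=1 gives ρ_J = 0.9994416.
√(1−ρ_J²) simplifies to sin(π/94) = 0.0334150.
ω* = 2 / (1 + 0.0334150) = 2 / 1.0334150 ≈ 1.9353309.
ρ_SOR = ω* − 1 = 1.9353309 − 1 = 0.9353309.
Need (0.9353309)^m ≤ 10^(−8): m ≥ 8·ln10/|ln 0.9353309| = 18.4207/0.0668549 = 275.533 ⇒ m = 276.

m = 276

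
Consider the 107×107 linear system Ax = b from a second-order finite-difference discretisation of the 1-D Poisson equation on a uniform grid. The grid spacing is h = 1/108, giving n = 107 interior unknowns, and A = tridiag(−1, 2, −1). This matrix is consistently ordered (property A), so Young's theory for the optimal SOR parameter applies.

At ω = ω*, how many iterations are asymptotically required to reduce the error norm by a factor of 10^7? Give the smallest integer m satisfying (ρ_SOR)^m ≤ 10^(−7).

m = 278

With n=107, ρ(Jacobi) = cos(π/108) = 0.9995770.
√(1−ρ_J²) simplifies to sin(π/108) = 0.0290847.
[ω*] 2 ÷ (1 + 0.0290847) = 2 ÷ 1.0290847 = 1.9434746.
At ω = 1.9434746 every |λ(B_ω)| = ω−1, so ρ_SOR = 0.9434746.
(0.9434746)^m ≤ 10^{−7}  ⇒  m·ln(0.9434746) ≤ −7·ln10  ⇒  m ≥ 277.011  ⇒  m = 278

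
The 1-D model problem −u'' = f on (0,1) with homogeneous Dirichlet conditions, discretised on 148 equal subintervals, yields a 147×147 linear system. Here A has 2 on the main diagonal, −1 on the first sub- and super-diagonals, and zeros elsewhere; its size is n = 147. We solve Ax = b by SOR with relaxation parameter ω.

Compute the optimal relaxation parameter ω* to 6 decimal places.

ω* = 1.958432

n=147: λ(B_J) = 1 − λ(A)/2 = cos(kπ/148); k=1 gives ρ_J = 0.999775.
root = sin(π/148) = 0.0212254  (since 1−cos² = sin²).
[ω*] 2 ÷ (1 + 0.0212254) = 2 ÷ 1.0212254 = 1.958432.
ρ_SOR = ω* − 1 ≈ 0.958432.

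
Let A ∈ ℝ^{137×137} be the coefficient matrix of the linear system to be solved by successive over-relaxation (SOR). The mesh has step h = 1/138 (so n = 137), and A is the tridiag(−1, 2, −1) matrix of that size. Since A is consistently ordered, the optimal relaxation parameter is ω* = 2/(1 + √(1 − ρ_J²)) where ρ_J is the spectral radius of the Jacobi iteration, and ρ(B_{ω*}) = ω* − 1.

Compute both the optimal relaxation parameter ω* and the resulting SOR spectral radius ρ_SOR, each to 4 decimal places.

½·tridiag(1,0,1) at n=137: λ_k = cos(kπ/138); max |λ| at k=1 ⇒ ρ_J = cos(π/138) ≈ 0.9997.
√(1 − cos²(π/138)) = sin(π/138) ≈ 0.02276.
[ω*] 2 ÷ (1 + 0.02276) = 2 ÷ 1.02276 = 1.9555.
and ρ(B_{ω*}) = 1.9555 − 1 = 0.9555.

ω* = 1.9555, ρ_SOR = 0.9555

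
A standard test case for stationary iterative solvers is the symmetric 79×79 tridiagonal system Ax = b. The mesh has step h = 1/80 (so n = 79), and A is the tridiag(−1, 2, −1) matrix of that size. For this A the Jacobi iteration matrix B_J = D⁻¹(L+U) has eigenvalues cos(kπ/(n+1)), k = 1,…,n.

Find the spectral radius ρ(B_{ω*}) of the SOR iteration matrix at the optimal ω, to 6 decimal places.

ρ_J = max_k |cos(kπ/80)| = cos(π/80) = 0.999229
√(1 − cos²(π/80)) = sin(π/80) ≈ 0.0392598.
So ω* = 2/1.0392598 = 1.924447 (Young).
and ρ(B_{ω*}) = 1.924447 − 1 = 0.924447.

ρ_SOR = 0.924447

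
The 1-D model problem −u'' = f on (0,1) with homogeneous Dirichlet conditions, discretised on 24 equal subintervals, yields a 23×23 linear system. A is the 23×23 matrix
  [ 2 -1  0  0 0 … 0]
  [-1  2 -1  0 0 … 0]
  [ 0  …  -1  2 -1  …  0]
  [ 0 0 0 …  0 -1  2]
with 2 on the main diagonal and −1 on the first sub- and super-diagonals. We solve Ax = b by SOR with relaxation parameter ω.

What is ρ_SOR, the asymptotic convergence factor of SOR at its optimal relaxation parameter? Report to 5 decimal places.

B_J for the 23×23 system has eigenvalues cos(kπ/24); ρ_J = cos(π/24) = 0.99144.
1 − cos²(π/24) = sin²(π/24) ⇒ √(1−ρ_J²) = sin(π/24) = 0.130526.
[ω*] 2 ÷ (1 + 0.130526) = 2 ÷ 1.130526 = 1.76909.
Hence ρ(B_{ω*}) = 1.76909 − 1 = 0.76909.

ρ_SOR = 0.76909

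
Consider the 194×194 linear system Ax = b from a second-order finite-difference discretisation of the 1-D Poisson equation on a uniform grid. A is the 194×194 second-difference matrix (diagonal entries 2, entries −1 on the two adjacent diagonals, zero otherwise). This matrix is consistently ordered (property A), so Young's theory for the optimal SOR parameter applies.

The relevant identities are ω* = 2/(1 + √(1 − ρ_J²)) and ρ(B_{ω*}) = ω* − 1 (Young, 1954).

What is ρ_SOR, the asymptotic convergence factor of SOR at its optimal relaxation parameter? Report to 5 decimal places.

B_J for the 194×194 system has eigenvalues cos(kπ/195); ρ_J = cos(π/195) = 0.99987.
√(1−ρ_J²) simplifies to sin(π/195) = 0.016110.
[ω*] 2 ÷ (1 + 0.016110) = 2 ÷ 1.016110 = 1.96829.
ρ(B_{ω*}) = ω*−1 = 0.96829

ρ_SOR = 0.96829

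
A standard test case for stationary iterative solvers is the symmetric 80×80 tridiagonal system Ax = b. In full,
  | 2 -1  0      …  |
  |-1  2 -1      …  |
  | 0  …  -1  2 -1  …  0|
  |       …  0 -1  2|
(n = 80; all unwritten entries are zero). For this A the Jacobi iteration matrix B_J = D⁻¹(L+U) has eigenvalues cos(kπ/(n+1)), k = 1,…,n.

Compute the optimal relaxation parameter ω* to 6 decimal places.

With n=80, ρ(Jacobi) = cos(π/81) = 0.999248.
1 − cos²(π/81) = sin²(π/81) ⇒ √(1−ρ_J²) = sin(π/81) = 0.0387754.
[ω*] 2 ÷ (1 + 0.0387754) = 2 ÷ 1.0387754 = 1.925344.
ρ_SOR = ω* − 1 = 1.925344 − 1 = 0.925344.

ω* = 1.925344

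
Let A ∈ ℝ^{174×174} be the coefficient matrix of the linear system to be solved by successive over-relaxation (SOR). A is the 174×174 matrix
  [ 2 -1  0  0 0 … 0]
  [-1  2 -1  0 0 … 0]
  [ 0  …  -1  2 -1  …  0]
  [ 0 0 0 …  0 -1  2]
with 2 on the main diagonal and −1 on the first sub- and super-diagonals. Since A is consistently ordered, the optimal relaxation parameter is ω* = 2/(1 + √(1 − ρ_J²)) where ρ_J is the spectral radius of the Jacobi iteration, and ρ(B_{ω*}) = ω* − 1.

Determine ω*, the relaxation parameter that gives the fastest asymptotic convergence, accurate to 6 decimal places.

B_J for the 174×174 system has eigenvalues cos(kπ/175); ρ_J = cos(π/175) = 0.999839.
√(1−ρ_J²) = |sin(π/175)| = 0.0179510
ω* = 2/(1+0.0179510) = 1.964731
and ρ(B_{ω*}) = 1.964731 − 1 = 0.964731.

ω* = 1.964731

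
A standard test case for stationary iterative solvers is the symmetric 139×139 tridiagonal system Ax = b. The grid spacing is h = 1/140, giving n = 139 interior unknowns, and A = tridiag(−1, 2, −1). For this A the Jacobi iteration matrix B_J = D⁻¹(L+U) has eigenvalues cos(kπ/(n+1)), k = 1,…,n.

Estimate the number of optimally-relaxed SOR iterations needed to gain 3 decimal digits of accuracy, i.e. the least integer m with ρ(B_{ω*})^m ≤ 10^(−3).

n=139: λ(B_J) = 1 − λ(A)/2 = cos(kπ/140); k=1 gives ρ_J = 0.9997482.
1 − cos²(π/140) = sin²(π/140) ⇒ √(1−ρ_J²) = sin(π/140) = 0.0224381.
ω* = 2/(1 + 0.0224381) = 2/1.0224381 = 1.9561086.
At ω = 1.9561086 every |λ(B_ω)| = ω−1, so ρ_SOR = 0.9561086.
(0.9561086)^m ≤ 10^{−3}  ⇒  m·ln(0.9561086) ≤ −3·ln10  ⇒  m ≥ 153.903  ⇒  m = 154

m = 154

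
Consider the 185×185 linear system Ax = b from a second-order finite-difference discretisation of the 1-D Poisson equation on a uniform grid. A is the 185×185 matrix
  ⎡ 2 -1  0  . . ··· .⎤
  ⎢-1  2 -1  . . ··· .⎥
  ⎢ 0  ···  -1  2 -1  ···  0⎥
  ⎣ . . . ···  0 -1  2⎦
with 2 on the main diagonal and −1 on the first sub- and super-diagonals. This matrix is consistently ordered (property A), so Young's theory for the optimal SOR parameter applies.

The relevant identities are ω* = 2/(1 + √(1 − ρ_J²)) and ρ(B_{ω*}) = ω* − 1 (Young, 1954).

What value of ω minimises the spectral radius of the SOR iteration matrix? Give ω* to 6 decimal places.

With n=185, ρ(Jacobi) = cos(π/186) = 0.999857.
√(1 − cos²(π/186)) = sin(π/186) ≈ 0.0168895.
ω* = 2/(1+0.0168895) = 1.966782
ρ_SOR = ω* − 1 = 1.966782 − 1 = 0.966782.

ω* = 1.966782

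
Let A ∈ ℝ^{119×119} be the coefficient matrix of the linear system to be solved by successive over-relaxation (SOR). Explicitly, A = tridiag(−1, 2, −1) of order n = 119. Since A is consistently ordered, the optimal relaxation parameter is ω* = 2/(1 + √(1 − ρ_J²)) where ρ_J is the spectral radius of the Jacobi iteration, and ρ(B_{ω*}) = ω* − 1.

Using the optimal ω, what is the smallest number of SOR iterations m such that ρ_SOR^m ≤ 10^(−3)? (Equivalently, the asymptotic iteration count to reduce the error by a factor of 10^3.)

[ρ_J] n=119: ρ(B_J) = cos(π/(n+1)) = cos(π/120) = 0.9996573.
√(1−ρ_J²) = |sin(π/120)| = 0.0261769
So ω* = 2/1.0261769 = 1.9489817 (Young).
and ρ(B_{ω*}) = 1.9489817 − 1 = 0.9489817.
m ≥ 3·ln10 / (−ln 0.9489817) = 131.914; smallest integer m = 132.

m = 132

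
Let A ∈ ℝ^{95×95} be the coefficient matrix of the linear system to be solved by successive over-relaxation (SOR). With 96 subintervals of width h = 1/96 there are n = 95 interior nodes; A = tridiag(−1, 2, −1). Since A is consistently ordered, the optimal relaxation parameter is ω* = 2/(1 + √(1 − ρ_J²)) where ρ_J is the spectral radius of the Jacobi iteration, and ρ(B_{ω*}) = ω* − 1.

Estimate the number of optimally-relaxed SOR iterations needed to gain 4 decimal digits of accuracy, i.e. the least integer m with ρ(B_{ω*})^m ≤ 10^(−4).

m = 141

[ρ_J] n=95: ρ(B_J) = cos(π/(n+1)) = cos(π/96) = 0.9994646.
1 − cos²(π/96) = sin²(π/96) ⇒ √(1−ρ_J²) = sin(π/96) = 0.0327191.
Then 2/(1+√(1−ρ_J²)) = 2/(1+0.0327191); ω* = 2/1.0327191 = 1.9366350.
[ρ_SOR] ω* − 1 = 0.9366350.
(0.9366350)^m ≤ 10^{−4}  ⇒  m·ln(0.9366350) ≤ −4·ln10  ⇒  m ≥ 140.698  ⇒  m = 141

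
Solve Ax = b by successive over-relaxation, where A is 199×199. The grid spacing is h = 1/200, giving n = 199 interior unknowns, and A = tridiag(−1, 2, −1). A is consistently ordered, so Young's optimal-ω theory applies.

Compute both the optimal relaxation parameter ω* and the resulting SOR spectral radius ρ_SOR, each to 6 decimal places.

ω* = 1.969071, ρ_SOR = 0.969071

B_J for the 199×199 system has eigenvalues cos(kπ/200); ρ_J = cos(π/200) = 0.999877.
√(1 − cos²(π/200)) = sin(π/200) ≈ 0.0157073.
So ω* = 2/1.0157073 = 1.969071 (Young).
ρ_SOR = ω* − 1 ≈ 0.969071.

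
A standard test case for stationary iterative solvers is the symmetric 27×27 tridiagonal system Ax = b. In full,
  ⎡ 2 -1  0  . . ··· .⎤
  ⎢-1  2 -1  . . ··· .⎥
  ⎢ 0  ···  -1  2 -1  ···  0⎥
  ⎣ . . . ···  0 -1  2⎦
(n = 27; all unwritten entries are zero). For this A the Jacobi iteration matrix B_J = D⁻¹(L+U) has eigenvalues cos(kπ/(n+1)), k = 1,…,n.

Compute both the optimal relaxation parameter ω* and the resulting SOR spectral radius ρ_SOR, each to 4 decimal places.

ω* = 1.7986, ρ_SOR = 0.7986

n=27: λ(B_J) = 1 − λ(A)/2 = cos(kπ/28); k=1 gives ρ_J = 0.9937.
√(1−ρ_J²) simplifies to sin(π/28) = 0.11196.
[ω*] 2 ÷ (1 + 0.11196) = 2 ÷ 1.11196 = 1.7986.
Hence ρ(B_{ω*}) = 1.7986 − 1 = 0.7986.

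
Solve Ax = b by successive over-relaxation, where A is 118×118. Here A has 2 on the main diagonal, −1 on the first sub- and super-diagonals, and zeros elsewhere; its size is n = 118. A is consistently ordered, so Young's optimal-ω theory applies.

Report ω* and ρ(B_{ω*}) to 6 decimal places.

ω* = 1.948564, ρ_SOR = 0.948564

ρ_J = max_k |cos(kπ/119)| = cos(π/119) = 0.999652
√(1 − cos²(π/119)) = sin(π/119) ≈ 0.0263969.
ω* = 2 / (1 + 0.0263969) = 2 / 1.0263969 ≈ 1.948564.
[ρ_SOR] ω* − 1 = 0.948564.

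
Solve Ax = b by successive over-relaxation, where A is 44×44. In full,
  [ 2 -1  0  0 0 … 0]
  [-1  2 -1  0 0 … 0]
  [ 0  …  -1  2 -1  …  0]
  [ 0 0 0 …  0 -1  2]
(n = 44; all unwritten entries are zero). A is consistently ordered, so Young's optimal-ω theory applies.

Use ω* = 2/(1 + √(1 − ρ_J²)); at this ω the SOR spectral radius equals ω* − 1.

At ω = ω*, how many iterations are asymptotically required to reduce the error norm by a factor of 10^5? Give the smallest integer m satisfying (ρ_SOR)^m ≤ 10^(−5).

With n=44, ρ(Jacobi) = cos(π/45) = 0.9975641.
1 − cos²(π/45) = sin²(π/45) ⇒ √(1−ρ_J²) = sin(π/45) = 0.0697565.
ω* = 2 / (1 + 0.0697565) = 2 / 1.0697565 ≈ 1.8695843.
[ρ_SOR] ω* − 1 = 0.8695843.
ρ_SOR^m ≤ 10^(−5) ⇔ m ≥ 5·ln10/(−ln 0.8695843) = 11.5129/0.13974 = 82.388; m = ⌈82.388⌉ = 83.

m = 83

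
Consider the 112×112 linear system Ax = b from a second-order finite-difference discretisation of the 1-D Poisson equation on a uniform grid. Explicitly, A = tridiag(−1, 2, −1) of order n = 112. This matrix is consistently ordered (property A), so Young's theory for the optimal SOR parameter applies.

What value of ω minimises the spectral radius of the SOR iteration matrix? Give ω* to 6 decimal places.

B_J for the 112×112 system has eigenvalues cos(kπ/113); ρ_J = cos(π/113) = 0.999614.
√(1−ρ_J²) simplifies to sin(π/113) = 0.0277981.
ω* = 2/(1 + 0.0277981) = 2/1.0277981 = 1.945907.
and ρ(B_{ω*}) = 1.945907 − 1 = 0.945907.

ω* = 1.945907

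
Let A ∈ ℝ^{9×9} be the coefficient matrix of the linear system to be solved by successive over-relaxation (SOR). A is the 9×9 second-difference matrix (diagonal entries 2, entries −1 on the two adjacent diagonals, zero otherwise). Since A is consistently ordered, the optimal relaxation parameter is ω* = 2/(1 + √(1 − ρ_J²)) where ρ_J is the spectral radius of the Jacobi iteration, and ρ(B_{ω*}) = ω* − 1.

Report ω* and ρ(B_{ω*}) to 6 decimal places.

spectrum of D⁻¹(L+U) = {cos(kπ/10) : 1≤k≤9}; ρ_J = cos(π/10) = 0.951057.
root = sin(π/10) = 0.3090170  (since 1−cos² = sin²).
ω* = 2/(1+0.3090170) = 1.527864
[ρ_SOR] ω* − 1 = 0.527864.

ω* = 1.527864, ρ_SOR = 0.527864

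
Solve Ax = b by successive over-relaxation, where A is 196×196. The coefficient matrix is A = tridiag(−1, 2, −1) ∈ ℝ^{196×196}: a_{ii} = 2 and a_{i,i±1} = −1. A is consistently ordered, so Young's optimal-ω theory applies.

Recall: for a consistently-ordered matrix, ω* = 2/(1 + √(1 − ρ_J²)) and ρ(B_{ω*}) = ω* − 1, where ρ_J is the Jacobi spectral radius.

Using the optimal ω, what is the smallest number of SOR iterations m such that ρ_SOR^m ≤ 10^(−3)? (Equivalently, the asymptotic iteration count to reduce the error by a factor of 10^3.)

m = 217

ρ_J = max_k |cos(kπ/197)| = cos(π/197) = 0.9998728
1 − cos²(π/197) = sin²(π/197) ⇒ √(1−ρ_J²) = sin(π/197) = 0.0159465.
[ω*] 2 ÷ (1 + 0.0159465) = 2 ÷ 1.0159465 = 1.9686076.
At ω = 1.9686076 every |λ(B_ω)| = ω−1, so ρ_SOR = 0.9686076.
(0.9686076)^m ≤ 10^{−3}  ⇒  m·ln(0.9686076) ≤ −3·ln10  ⇒  m ≥ 216.573  ⇒  m = 217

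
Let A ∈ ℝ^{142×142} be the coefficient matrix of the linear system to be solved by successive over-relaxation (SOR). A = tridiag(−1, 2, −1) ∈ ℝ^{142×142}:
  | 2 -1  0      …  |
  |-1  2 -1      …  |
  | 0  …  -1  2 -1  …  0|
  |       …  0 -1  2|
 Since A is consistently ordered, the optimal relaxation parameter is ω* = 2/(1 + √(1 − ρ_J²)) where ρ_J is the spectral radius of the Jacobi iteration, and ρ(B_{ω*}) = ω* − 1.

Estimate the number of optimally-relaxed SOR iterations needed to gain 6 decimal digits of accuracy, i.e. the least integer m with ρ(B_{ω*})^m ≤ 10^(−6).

½·tridiag(1,0,1) at n=142: λ_k = cos(kπ/143); max |λ| at k=1 ⇒ ρ_J = cos(π/143) ≈ 0.9997587.
√(1−ρ_J²) simplifies to sin(π/143) = 0.0219674.
[ω*] 2 ÷ (1 + 0.0219674) = 2 ÷ 1.0219674 = 1.9570096.
At ω = 1.9570096 every |λ(B_ω)| = ω−1, so ρ_SOR = 0.9570096.
(0.9570096)^m ≤ 10^{−6}  ⇒  m·ln(0.9570096) ≤ −6·ln10  ⇒  m ≥ 314.404  ⇒  m = 315

m = 315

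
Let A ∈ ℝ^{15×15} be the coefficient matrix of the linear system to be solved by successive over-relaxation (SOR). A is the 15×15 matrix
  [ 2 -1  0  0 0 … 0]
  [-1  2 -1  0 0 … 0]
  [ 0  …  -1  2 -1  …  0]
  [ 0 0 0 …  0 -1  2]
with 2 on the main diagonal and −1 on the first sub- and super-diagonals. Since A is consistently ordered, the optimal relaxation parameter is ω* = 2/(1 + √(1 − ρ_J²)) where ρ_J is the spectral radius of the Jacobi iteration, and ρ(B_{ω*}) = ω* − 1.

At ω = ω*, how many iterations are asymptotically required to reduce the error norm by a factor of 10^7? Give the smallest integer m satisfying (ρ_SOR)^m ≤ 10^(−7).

m = 41

ρ_J = max_k |cos(kπ/16)| = cos(π/16) = 0.9807853
1 − cos²(π/16) = sin²(π/16) ⇒ √(1−ρ_J²) = sin(π/16) = 0.1950903.
Then 2/(1+√(1−ρ_J²)) = 2/(1+0.1950903); ω* = 2/1.1950903 = 1.6735137.
Hence ρ(B_{ω*}) = 1.6735137 − 1 = 0.6735137.
For 7 digits: m = 7·ln10 / (−ln 0.6735137) = 16.1181/0.395247 = 40.780; round up → m = 41.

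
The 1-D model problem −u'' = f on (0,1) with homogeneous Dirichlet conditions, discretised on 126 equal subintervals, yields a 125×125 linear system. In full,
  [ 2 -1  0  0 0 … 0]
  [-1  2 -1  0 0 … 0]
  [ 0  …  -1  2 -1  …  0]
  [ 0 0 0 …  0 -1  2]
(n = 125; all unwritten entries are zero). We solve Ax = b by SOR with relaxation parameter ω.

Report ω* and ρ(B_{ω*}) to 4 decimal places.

ω* = 1.9514, ρ_SOR = 0.9514

½·tridiag(1,0,1) at n=125: λ_k = cos(kπ/126); max |λ| at k=1 ⇒ ρ_J = cos(π/126) ≈ 0.9997.
√(1 − cos²(π/126)) = sin(π/126) ≈ 0.02493.
ω* = 2/(1+0.02493) = 1.9514
ρ(B_{ω*}) = ω*−1 = 0.9514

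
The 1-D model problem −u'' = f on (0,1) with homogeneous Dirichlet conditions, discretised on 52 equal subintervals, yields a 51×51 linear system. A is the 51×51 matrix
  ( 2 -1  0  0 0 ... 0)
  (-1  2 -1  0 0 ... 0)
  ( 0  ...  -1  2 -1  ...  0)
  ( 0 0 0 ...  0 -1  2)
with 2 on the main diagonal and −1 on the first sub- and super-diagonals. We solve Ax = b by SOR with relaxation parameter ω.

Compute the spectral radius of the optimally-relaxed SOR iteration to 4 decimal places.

ρ_J = max_k |cos(kπ/52)| = cos(π/52) = 0.9982
√(1−ρ_J²) simplifies to sin(π/52) = 0.06038.
ω* = 2 / (1 + 0.06038) = 2 / 1.06038 ≈ 1.8861.
ρ_SOR = ω* − 1 ≈ 0.8861.

ρ_SOR = 0.8861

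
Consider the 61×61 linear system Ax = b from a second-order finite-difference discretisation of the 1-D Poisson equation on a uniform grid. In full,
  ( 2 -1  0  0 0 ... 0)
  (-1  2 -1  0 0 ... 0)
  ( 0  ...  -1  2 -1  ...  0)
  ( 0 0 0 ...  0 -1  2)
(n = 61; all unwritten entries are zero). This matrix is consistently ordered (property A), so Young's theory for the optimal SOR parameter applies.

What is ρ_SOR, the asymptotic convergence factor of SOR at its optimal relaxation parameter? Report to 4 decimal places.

With n=61, ρ(Jacobi) = cos(π/62) = 0.9987.
1 − cos²(π/62) = sin²(π/62) ⇒ √(1−ρ_J²) = sin(π/62) = 0.05065.
[ω*] 2 ÷ (1 + 0.05065) = 2 ÷ 1.05065 = 1.9036.
ρ(B_{ω*}) = ω*−1 = 0.9036

ρ_SOR = 0.9036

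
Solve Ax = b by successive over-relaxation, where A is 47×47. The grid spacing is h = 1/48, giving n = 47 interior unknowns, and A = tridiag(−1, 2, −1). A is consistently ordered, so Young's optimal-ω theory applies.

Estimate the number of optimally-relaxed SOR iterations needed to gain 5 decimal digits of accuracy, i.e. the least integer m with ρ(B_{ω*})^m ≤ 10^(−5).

m = 88

spectrum of D⁻¹(L+U) = {cos(kπ/48) : 1≤k≤47}; ρ_J = cos(π/48) = 0.9978589.
√(1−ρ_J²) simplifies to sin(π/48) = 0.0654031.
ω* = 2/(1 + 0.0654031) = 2/1.0654031 = 1.8772237.
ρ_SOR = ω* − 1 ≈ 0.8772237.
ρ_SOR^m ≤ 10^(−5) ⇔ m ≥ 5·ln10/(−ln 0.8772237) = 11.5129/0.130993 = 87.889; m = ⌈87.889⌉ = 88.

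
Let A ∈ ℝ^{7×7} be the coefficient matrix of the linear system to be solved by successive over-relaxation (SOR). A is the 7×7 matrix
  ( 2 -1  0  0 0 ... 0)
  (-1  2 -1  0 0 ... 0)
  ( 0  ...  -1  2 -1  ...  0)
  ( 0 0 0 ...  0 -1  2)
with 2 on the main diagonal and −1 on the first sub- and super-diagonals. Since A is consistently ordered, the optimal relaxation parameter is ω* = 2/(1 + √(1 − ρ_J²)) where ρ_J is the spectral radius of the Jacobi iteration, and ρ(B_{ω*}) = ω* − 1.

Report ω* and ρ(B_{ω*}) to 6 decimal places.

n=7: λ(B_J) = 1 − λ(A)/2 = cos(kπ/8); k=1 gives ρ_J = 0.923880.
√(1−ρ_J²) = |sin(π/8)| = 0.3826834
ω* = 2/(1+0.3826834) = 1.446463
[ρ_SOR] ω* − 1 = 0.446463.

ω* = 1.446463, ρ_SOR = 0.446463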